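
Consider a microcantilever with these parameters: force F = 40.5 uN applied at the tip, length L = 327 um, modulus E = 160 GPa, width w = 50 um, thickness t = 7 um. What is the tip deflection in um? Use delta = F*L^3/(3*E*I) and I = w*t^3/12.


Step 1: Calculate the second moment of area.
I = w * t^3 / 12 = 50 * 7^3 / 12 = 1429.1667 um^4
Step 2: Convert E to consistent units (1 GPa = 1000 uN/um^2).
E = 160 GPa = 160000 uN/um^2
Step 3: Calculate tip deflection.
delta = F * L^3 / (3 * E * I)
delta = 40.5 * 327^3 / (3 * 160000 * 1429.1667)
delta = 2.0643 um


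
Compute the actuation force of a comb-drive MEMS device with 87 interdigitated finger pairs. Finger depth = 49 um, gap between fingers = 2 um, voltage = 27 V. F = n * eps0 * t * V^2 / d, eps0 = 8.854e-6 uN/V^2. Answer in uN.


Step 1: Parameters: n=87, eps0=8.854e-6 uN/V^2, t=49 um, V=27 V, d=2 um
Step 2: V^2 = 729
Step 3: F = 87 * 8.854e-6 * 49 * 729 / 2
F = 13.758 uN


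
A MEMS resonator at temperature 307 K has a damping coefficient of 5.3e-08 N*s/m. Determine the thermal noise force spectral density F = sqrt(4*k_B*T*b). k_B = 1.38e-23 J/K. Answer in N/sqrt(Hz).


Step 1: Compute 4 * k_B * T * b
= 4 * 1.38e-23 * 307 * 5.3e-08
= 8.9816e-28 N^2/Hz
Step 2: F_noise = sqrt(8.9816e-28)
F_noise = 3.00e-14 N/sqrt(Hz)


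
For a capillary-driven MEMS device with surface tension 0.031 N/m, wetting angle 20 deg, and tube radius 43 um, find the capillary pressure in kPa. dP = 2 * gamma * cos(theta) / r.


Step 1: cos(20 deg) = 0.9397
Step 2: Convert r to m: r = 43e-6 m
Step 3: dP = 2 * 0.031 * 0.9397 / 43e-6 = 1354.9 Pa
Step 4: Convert Pa to kPa (divide by 1000).
dP = 1.35 kPa


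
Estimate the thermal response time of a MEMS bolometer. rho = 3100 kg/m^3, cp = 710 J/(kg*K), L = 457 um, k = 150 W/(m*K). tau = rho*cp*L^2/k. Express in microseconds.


Step 1: Convert L to m: L = 457e-6 m
Step 2: L^2 = (457e-6)^2 = 2.08849e-07 m^2
Step 3: tau = 3100 * 710 * 2.08849e-07 / 150 = 3.06451099e-03 s
Step 4: Convert to microseconds (multiply by 1e6).
tau = 3064.511 us


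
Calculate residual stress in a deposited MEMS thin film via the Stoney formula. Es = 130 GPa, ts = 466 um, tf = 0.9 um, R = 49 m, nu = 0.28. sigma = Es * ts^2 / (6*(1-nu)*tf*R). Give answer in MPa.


Step 1: Compute numerator: Es * ts^2 = 130 * 466^2 = 28230280 (GPa*um^2)
Step 2: Compute denominator (R in um): 6*(1-nu)*tf*R = 6*0.72*0.9*49e6 = 190512000.0 (um^2)
Step 3: sigma (GPa) = 28230280 / 190512000.0 = 1.48181e-01 GPa
Step 4: Convert to MPa (x1000): sigma = 148.2 MPa


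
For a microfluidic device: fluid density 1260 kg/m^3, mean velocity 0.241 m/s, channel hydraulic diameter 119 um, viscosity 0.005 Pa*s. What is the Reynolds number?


Step 1: Convert Dh to meters: Dh = 119e-6 m
Step 2: Re = rho * v * Dh / mu
Re = 1260 * 0.241 * 119e-6 / 0.005
Re = 7.227


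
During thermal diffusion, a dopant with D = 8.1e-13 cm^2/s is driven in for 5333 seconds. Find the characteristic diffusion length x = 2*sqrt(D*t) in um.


Step 1: Compute D*t = 8.1e-13 * 5333 = 4.31973e-09 cm^2
Step 2: sqrt(D*t) = 6.57247e-05 cm
Step 3: x = 2 * 6.57247e-05 cm = 1.314494e-04 cm
Step 4: Convert to um (1 cm = 1e4 um): x = 1.314 um


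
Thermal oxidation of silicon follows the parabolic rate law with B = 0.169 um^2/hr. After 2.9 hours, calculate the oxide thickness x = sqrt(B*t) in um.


Step 1: Compute B*t = 0.169 * 2.9 = 0.4901
Step 2: x = sqrt(0.4901)
x = 0.7 um


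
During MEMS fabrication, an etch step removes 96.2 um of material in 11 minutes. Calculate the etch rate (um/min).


Step 1: Etch rate = depth / time
Step 2: rate = 96.2 / 11
rate = 8.745 um/min


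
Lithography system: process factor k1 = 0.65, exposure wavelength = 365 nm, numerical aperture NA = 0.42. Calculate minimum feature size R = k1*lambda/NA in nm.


Step 1: Identify values: k1 = 0.65, lambda = 365 nm, NA = 0.42
Step 2: R = k1 * lambda / NA
R = 0.65 * 365 / 0.42
R = 564.9 nm


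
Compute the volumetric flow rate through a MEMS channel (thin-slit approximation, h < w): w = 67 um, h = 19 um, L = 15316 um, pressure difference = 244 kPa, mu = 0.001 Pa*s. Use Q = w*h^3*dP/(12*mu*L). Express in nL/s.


Step 1: Convert all dimensions to SI (meters).
w = 67e-6 m, h = 19e-6 m, L = 15316e-6 m, dP = 244e3 Pa
Step 2: Q = w * h^3 * dP / (12 * mu * L)
Q = 67e-6 * (19e-6)^3 * 244e3 / (12 * 0.001 * 15316e-6) = 6.1009691e-10 m^3/s
Step 3: Convert Q from m^3/s to nL/s (1 m^3 = 1e12 nL, so multiply by 1e12).
Q = 610.097 nL/s


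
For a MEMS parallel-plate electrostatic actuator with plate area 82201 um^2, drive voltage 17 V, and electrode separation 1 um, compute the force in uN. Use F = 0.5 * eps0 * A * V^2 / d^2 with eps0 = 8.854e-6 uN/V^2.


Step 1: Identify parameters.
eps0 = 8.854e-6 uN/V^2, A = 82201 um^2, V = 17 V, d = 1 um
Step 2: Compute V^2 = 17^2 = 289
Step 3: Compute d^2 = 1^2 = 1
Step 4: F = 0.5 * 8.854e-6 * 82201 * 289 / 1
F = 105.168 uN


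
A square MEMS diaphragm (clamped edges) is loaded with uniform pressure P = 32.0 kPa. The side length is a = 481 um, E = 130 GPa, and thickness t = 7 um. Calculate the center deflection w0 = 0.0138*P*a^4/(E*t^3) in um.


Step 1: Convert pressure to compatible units (E is in GPa, so P in GPa).
P = 32.0 kPa = 32.0e-6 GPa
Step 2: Compute numerator: 0.0138 * P * a^4.
a^4 = 481^4 = 53527912321
numerator = 0.0138 * 32.0e-6 * 53527912321 = 2.36379e+04
Step 3: Compute denominator: E * t^3 = 130 * 7^3 = 44590
Step 4: w0 = numerator / denominator = 2.36379e+04 / 44590 = 0.5301 um


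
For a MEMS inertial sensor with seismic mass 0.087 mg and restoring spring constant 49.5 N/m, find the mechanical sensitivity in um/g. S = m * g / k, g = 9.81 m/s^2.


Step 1: Convert mass: m = 0.087 mg = 8.70e-08 kg
Step 2: S = m * g / k = 8.70e-08 * 9.81 / 49.5
Step 3: S = 1.72e-08 m/g
Step 4: Convert to um/g: S = 0.017 um/g


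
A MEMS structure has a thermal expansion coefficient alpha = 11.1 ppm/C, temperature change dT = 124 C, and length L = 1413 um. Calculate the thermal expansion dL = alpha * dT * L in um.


Step 1: Convert CTE: alpha = 11.1 ppm/C = 11.1e-6 /C
Step 2: dL = 11.1e-6 * 124 * 1413
dL = 1.9449 um


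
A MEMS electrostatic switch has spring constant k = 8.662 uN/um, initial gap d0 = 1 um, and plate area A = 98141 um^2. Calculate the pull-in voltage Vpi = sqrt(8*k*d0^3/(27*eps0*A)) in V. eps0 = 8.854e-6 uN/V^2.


Step 1: Compute numerator: 8 * k * d0^3 = 8 * 8.662 * 1^3 = 69.296
Step 2: Compute denominator: 27 * eps0 * A = 27 * 8.854e-6 * 98141 = 23.461391
Step 3: Vpi = sqrt(69.296 / 23.461391)
Vpi = 1.72 V


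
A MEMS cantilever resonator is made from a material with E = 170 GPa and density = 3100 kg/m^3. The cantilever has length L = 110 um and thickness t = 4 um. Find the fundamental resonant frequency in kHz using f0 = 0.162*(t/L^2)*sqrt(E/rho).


Step 1: Convert units to SI.
t_SI = 4e-6 m, L_SI = 110e-6 m
Step 2: Calculate sqrt(E/rho).
sqrt(170e9 / 3100) = 7405.32 m/s
Step 3: Compute f0.
f0 = 0.162 * 4e-6 / (110e-6)^2 * 7405.32 = 396582.4 Hz = 396.58 kHz


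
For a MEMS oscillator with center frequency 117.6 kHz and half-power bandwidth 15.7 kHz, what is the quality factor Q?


Step 1: Q = f0 / bandwidth
Step 2: Q = 117.6 / 15.7
Q = 7.5


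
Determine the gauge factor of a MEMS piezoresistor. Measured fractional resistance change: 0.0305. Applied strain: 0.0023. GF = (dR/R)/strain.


Step 1: Identify values.
dR/R = 0.0305, strain = 0.0023
Step 2: GF = (dR/R) / strain = 0.0305 / 0.0023
GF = 13.3


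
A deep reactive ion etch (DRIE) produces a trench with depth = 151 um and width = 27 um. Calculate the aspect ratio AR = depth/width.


Step 1: AR = depth / width
Step 2: AR = 151 / 27
AR = 5.6


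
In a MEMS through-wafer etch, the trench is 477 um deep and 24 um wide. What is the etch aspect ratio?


Step 1: AR = depth / width
Step 2: AR = 477 / 24
AR = 19.9


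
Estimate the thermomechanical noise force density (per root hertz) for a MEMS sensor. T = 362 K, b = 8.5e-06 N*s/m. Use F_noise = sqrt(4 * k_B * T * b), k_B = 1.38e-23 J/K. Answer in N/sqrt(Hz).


Step 1: Compute 4 * k_B * T * b
= 4 * 1.38e-23 * 362 * 8.5e-06
= 1.6985e-25 N^2/Hz
Step 2: F_noise = sqrt(1.6985e-25)
F_noise = 4.12e-13 N/sqrt(Hz)


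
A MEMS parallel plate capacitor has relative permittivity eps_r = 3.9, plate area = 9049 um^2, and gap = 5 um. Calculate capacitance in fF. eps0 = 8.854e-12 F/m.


Step 1: Convert area to m^2: A = 9049e-12 m^2
Step 2: Convert gap to m: d = 5e-6 m
Step 3: C = eps0 * eps_r * A / d
C = 8.854e-12 * 3.9 * 9049e-12 / 5e-6
Step 4: Convert to fF (multiply by 1e15).
C = 62.49 fF


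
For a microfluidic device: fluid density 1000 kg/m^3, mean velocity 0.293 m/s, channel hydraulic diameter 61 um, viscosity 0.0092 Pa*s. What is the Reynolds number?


Step 1: Convert Dh to meters: Dh = 61e-6 m
Step 2: Re = rho * v * Dh / mu
Re = 1000 * 0.293 * 61e-6 / 0.0092
Re = 1.943


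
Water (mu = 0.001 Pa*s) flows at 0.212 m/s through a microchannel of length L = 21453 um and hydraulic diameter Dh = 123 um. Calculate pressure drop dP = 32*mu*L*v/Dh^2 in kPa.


Step 1: Convert to SI: L = 21453e-6 m, Dh = 123e-6 m
Step 2: dP = 32 * 0.001 * 21453e-6 * 0.212 / (123e-6)^2
Step 3: dP = 9619.75 Pa
Step 4: Convert to kPa: dP = 9.62 kPa


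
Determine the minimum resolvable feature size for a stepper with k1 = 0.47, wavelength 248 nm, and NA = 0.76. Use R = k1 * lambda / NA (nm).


Step 1: Identify values: k1 = 0.47, lambda = 248 nm, NA = 0.76
Step 2: R = k1 * lambda / NA
R = 0.47 * 248 / 0.76
R = 153.4 nm


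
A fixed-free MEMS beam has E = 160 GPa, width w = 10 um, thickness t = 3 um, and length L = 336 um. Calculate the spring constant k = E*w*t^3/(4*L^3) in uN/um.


Step 1: Convert E to consistent units (1 GPa = 1000 uN/um^2).
E = 160 GPa = 160000 uN/um^2
Step 2: Compute t^3 = 3^3 = 27
Step 3: Compute L^3 = 336^3 = 37933056
Step 4: k = 160000 * 10 * 27 / (4 * 37933056)
k = 0.2847 uN/um


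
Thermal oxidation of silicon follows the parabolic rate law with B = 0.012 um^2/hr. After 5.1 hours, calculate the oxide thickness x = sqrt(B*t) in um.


Step 1: Compute B*t = 0.012 * 5.1 = 0.0612
Step 2: x = sqrt(0.0612)
x = 0.247 um


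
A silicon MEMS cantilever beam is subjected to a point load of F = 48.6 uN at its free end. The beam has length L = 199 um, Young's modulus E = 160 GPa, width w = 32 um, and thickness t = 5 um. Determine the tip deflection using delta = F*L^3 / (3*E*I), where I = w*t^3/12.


Step 1: Calculate the second moment of area.
I = w * t^3 / 12 = 32 * 5^3 / 12 = 333.3333 um^4
Step 2: Convert E to consistent units (1 GPa = 1000 uN/um^2).
E = 160 GPa = 160000 uN/um^2
Step 3: Calculate tip deflection.
delta = F * L^3 / (3 * E * I)
delta = 48.6 * 199^3 / (3 * 160000 * 333.3333)
delta = 2.3937 um


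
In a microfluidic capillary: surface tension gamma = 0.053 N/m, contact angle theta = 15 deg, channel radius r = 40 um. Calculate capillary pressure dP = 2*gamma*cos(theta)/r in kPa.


Step 1: cos(15 deg) = 0.9659
Step 2: Convert r to m: r = 40e-6 m
Step 3: dP = 2 * 0.053 * 0.9659 / 40e-6 = 2559.6 Pa
Step 4: Convert Pa to kPa (divide by 1000).
dP = 2.56 kPa


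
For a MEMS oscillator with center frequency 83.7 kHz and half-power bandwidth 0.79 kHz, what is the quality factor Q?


Step 1: Q = f0 / bandwidth
Step 2: Q = 83.7 / 0.79
Q = 105.9


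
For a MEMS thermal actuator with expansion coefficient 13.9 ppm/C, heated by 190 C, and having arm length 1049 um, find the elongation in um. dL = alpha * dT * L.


Step 1: Convert CTE: alpha = 13.9 ppm/C = 13.9e-6 /C
Step 2: dL = 13.9e-6 * 190 * 1049
dL = 2.7704 um


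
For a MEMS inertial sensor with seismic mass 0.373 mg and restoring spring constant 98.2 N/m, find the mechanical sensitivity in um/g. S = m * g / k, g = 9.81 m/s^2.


Step 1: Convert mass: m = 0.373 mg = 3.73e-07 kg
Step 2: S = m * g / k = 3.73e-07 * 9.81 / 98.2
Step 3: S = 3.73e-08 m/g
Step 4: Convert to um/g: S = 0.037 um/g


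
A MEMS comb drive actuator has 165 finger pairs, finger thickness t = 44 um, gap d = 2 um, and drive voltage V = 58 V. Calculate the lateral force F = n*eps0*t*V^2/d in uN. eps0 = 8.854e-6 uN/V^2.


Step 1: Parameters: n=165, eps0=8.854e-6 uN/V^2, t=44 um, V=58 V, d=2 um
Step 2: V^2 = 3364
Step 3: F = 165 * 8.854e-6 * 44 * 3364 / 2
F = 108.119 uN


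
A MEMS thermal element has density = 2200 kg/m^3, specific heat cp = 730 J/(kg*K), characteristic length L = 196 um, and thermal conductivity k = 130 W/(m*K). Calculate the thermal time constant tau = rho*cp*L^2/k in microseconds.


Step 1: Convert L to m: L = 196e-6 m
Step 2: L^2 = (196e-6)^2 = 3.8416e-08 m^2
Step 3: tau = 2200 * 730 * 3.8416e-08 / 130 = 4.7458535e-04 s
Step 4: Convert to microseconds (multiply by 1e6).
tau = 474.585 us


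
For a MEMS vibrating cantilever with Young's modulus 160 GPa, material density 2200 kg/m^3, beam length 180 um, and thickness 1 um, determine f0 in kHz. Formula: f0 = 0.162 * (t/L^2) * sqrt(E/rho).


Step 1: Convert units to SI.
t_SI = 1e-6 m, L_SI = 180e-6 m
Step 2: Calculate sqrt(E/rho).
sqrt(160e9 / 2200) = 8528.03 m/s
Step 3: Compute f0.
f0 = 0.162 * 1e-6 / (180e-6)^2 * 8528.03 = 42640.2 Hz = 42.64 kHz


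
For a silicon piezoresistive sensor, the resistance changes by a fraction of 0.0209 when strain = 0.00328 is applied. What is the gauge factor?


Step 1: Identify values.
dR/R = 0.0209, strain = 0.00328
Step 2: GF = (dR/R) / strain = 0.0209 / 0.00328
GF = 6.4


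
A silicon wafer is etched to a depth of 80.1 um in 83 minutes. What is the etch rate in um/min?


Step 1: Etch rate = depth / time
Step 2: rate = 80.1 / 83
rate = 0.965 um/min


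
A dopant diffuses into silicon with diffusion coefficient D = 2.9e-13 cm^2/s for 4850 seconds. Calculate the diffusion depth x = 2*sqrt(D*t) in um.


Step 1: Compute D*t = 2.9e-13 * 4850 = 1.4065e-09 cm^2
Step 2: sqrt(D*t) = 3.75e-05 cm
Step 3: x = 2 * 3.75e-05 cm = 7.5e-05 cm
Step 4: Convert to um (1 cm = 1e4 um): x = 0.75 um


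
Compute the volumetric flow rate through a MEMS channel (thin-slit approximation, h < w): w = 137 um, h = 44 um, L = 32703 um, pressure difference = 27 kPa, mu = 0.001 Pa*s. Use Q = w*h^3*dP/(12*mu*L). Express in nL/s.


Step 1: Convert all dimensions to SI (meters).
w = 137e-6 m, h = 44e-6 m, L = 32703e-6 m, dP = 27e3 Pa
Step 2: Q = w * h^3 * dP / (12 * mu * L)
Q = 137e-6 * (44e-6)^3 * 27e3 / (12 * 0.001 * 32703e-6) = 8.029223e-10 m^3/s
Step 3: Convert Q from m^3/s to nL/s (1 m^3 = 1e12 nL, so multiply by 1e12).
Q = 802.922 nL/s


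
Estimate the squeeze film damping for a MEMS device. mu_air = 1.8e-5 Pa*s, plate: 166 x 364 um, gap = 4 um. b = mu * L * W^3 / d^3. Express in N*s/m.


Step 1: Convert to SI.
L = 166e-6 m, W = 364e-6 m, d = 4e-6 m
Step 2: W^3 = (364e-6)^3 = 4.82e-11 m^3
Step 3: d^3 = (4e-6)^3 = 6.40e-17 m^3
Step 4: b = 1.8e-5 * 166e-6 * 4.82e-11 / 6.40e-17
b = 2.25e-03 N*s/m


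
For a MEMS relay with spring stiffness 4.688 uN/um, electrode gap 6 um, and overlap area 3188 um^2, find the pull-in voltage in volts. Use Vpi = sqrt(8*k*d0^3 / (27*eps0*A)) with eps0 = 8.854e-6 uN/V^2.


Step 1: Compute numerator: 8 * k * d0^3 = 8 * 4.688 * 6^3 = 8100.864
Step 2: Compute denominator: 27 * eps0 * A = 27 * 8.854e-6 * 3188 = 0.762117
Step 3: Vpi = sqrt(8100.864 / 0.762117)
Vpi = 103.1 V


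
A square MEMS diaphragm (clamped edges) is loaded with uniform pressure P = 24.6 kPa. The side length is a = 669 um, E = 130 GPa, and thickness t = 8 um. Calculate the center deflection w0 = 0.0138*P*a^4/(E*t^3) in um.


Step 1: Convert pressure to compatible units (E is in GPa, so P in GPa).
P = 24.6 kPa = 24.6e-6 GPa
Step 2: Compute numerator: 0.0138 * P * a^4.
a^4 = 669^4 = 200310848721
numerator = 0.0138 * 24.6e-6 * 200310848721 = 6.800153e+04
Step 3: Compute denominator: E * t^3 = 130 * 8^3 = 66560
Step 4: w0 = numerator / denominator = 6.800153e+04 / 66560 = 1.0217 um


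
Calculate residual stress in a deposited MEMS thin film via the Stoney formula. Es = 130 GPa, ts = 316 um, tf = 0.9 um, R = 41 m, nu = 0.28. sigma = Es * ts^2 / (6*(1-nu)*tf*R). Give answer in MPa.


Step 1: Compute numerator: Es * ts^2 = 130 * 316^2 = 12981280 (GPa*um^2)
Step 2: Compute denominator (R in um): 6*(1-nu)*tf*R = 6*0.72*0.9*41e6 = 159408000.0 (um^2)
Step 3: sigma (GPa) = 12981280 / 159408000.0 = 8.1434e-02 GPa
Step 4: Convert to MPa (x1000): sigma = 81.4 MPa


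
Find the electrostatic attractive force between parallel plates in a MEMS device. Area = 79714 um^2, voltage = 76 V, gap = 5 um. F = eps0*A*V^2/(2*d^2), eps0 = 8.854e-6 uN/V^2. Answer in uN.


Step 1: Identify parameters.
eps0 = 8.854e-6 uN/V^2, A = 79714 um^2, V = 76 V, d = 5 um
Step 2: Compute V^2 = 76^2 = 5776
Step 3: Compute d^2 = 5^2 = 25
Step 4: F = 0.5 * 8.854e-6 * 79714 * 5776 / 25
F = 81.533 uN


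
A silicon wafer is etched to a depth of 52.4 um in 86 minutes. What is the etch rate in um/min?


Step 1: Etch rate = depth / time
Step 2: rate = 52.4 / 86
rate = 0.609 um/min


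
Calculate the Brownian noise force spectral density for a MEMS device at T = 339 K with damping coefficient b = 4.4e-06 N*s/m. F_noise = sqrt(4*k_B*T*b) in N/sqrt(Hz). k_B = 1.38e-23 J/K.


Step 1: Compute 4 * k_B * T * b
= 4 * 1.38e-23 * 339 * 4.4e-06
= 8.2336e-26 N^2/Hz
Step 2: F_noise = sqrt(8.2336e-26)
F_noise = 2.87e-13 N/sqrt(Hz)


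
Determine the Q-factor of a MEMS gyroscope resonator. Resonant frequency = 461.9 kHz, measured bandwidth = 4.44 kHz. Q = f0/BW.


Step 1: Q = f0 / bandwidth
Step 2: Q = 461.9 / 4.44
Q = 104.0


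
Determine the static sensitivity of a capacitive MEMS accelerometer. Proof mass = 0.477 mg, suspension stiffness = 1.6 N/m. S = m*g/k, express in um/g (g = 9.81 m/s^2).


Step 1: Convert mass: m = 0.477 mg = 4.77e-07 kg
Step 2: S = m * g / k = 4.77e-07 * 9.81 / 1.6
Step 3: S = 2.92e-06 m/g
Step 4: Convert to um/g: S = 2.925 um/g


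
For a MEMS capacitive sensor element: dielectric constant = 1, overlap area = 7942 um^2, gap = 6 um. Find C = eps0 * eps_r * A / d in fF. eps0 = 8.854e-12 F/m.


Step 1: Convert area to m^2: A = 7942e-12 m^2
Step 2: Convert gap to m: d = 6e-6 m
Step 3: C = eps0 * eps_r * A / d
C = 8.854e-12 * 1 * 7942e-12 / 6e-6
Step 4: Convert to fF (multiply by 1e15).
C = 11.72 fF


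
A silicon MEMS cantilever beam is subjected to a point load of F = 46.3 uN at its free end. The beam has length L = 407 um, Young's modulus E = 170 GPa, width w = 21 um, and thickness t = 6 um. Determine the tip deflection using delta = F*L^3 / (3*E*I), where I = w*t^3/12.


Step 1: Calculate the second moment of area.
I = w * t^3 / 12 = 21 * 6^3 / 12 = 378.0 um^4
Step 2: Convert E to consistent units (1 GPa = 1000 uN/um^2).
E = 170 GPa = 170000 uN/um^2
Step 3: Calculate tip deflection.
delta = F * L^3 / (3 * E * I)
delta = 46.3 * 407^3 / (3 * 170000 * 378.0)
delta = 16.1921 um


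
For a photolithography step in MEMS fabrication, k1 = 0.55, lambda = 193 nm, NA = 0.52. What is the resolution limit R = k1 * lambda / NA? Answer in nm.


Step 1: Identify values: k1 = 0.55, lambda = 193 nm, NA = 0.52
Step 2: R = k1 * lambda / NA
R = 0.55 * 193 / 0.52
R = 204.1 nm


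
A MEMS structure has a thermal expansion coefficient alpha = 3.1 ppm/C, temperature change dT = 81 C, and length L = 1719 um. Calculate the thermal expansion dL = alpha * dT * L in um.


Step 1: Convert CTE: alpha = 3.1 ppm/C = 3.1e-6 /C
Step 2: dL = 3.1e-6 * 81 * 1719
dL = 0.4316 um


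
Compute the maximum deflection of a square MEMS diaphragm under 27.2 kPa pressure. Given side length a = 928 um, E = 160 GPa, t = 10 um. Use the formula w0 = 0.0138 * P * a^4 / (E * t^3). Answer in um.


Step 1: Convert pressure to compatible units (E is in GPa, so P in GPa).
P = 27.2 kPa = 27.2e-6 GPa
Step 2: Compute numerator: 0.0138 * P * a^4.
a^4 = 928^4 = 741637881856
numerator = 0.0138 * 27.2e-6 * 741637881856 = 2.783812e+05
Step 3: Compute denominator: E * t^3 = 160 * 10^3 = 160000
Step 4: w0 = numerator / denominator = 2.783812e+05 / 160000 = 1.7399 um


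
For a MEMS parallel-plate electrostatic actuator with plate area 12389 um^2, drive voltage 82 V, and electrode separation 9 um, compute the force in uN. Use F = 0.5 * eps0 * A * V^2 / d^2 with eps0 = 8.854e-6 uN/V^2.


Step 1: Identify parameters.
eps0 = 8.854e-6 uN/V^2, A = 12389 um^2, V = 82 V, d = 9 um
Step 2: Compute V^2 = 82^2 = 6724
Step 3: Compute d^2 = 9^2 = 81
Step 4: F = 0.5 * 8.854e-6 * 12389 * 6724 / 81
F = 4.553 uN


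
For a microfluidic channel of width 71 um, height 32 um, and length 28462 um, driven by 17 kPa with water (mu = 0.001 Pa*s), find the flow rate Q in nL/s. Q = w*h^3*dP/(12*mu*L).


Step 1: Convert all dimensions to SI (meters).
w = 71e-6 m, h = 32e-6 m, L = 28462e-6 m, dP = 17e3 Pa
Step 2: Q = w * h^3 * dP / (12 * mu * L)
Q = 71e-6 * (32e-6)^3 * 17e3 / (12 * 0.001 * 28462e-6) = 1.1580053e-10 m^3/s
Step 3: Convert Q from m^3/s to nL/s (1 m^3 = 1e12 nL, so multiply by 1e12).
Q = 115.801 nL/s


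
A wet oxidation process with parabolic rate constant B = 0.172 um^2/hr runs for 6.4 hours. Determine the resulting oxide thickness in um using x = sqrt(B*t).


Step 1: Compute B*t = 0.172 * 6.4 = 1.1008
Step 2: x = sqrt(1.1008)
x = 1.049 um


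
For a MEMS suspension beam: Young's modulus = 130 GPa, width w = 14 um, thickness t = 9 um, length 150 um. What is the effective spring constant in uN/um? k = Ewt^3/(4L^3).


Step 1: Convert E to consistent units (1 GPa = 1000 uN/um^2).
E = 130 GPa = 130000 uN/um^2
Step 2: Compute t^3 = 9^3 = 729
Step 3: Compute L^3 = 150^3 = 3375000
Step 4: k = 130000 * 14 * 729 / (4 * 3375000)
k = 98.28 uN/um


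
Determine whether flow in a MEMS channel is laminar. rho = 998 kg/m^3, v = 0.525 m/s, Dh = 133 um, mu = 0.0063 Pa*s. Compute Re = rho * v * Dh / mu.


Step 1: Convert Dh to meters: Dh = 133e-6 m
Step 2: Re = rho * v * Dh / mu
Re = 998 * 0.525 * 133e-6 / 0.0063
Re = 11.061
Since Re = 11.061 is below ~2300, the flow is laminar.


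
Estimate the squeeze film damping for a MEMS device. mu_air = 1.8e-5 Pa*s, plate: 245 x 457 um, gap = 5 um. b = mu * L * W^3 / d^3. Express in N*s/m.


Step 1: Convert to SI.
L = 245e-6 m, W = 457e-6 m, d = 5e-6 m
Step 2: W^3 = (457e-6)^3 = 9.54e-11 m^3
Step 3: d^3 = (5e-6)^3 = 1.25e-16 m^3
Step 4: b = 1.8e-5 * 245e-6 * 9.54e-11 / 1.25e-16
b = 3.37e-03 N*s/m


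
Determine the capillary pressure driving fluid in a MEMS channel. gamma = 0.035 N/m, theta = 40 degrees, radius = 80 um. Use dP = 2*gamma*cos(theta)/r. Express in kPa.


Step 1: cos(40 deg) = 0.766
Step 2: Convert r to m: r = 80e-6 m
Step 3: dP = 2 * 0.035 * 0.766 / 80e-6 = 670.3 Pa
Step 4: Convert Pa to kPa (divide by 1000).
dP = 0.67 kPa


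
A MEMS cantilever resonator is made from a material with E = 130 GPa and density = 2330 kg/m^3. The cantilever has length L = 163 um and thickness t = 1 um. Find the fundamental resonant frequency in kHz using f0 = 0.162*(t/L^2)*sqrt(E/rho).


Step 1: Convert units to SI.
t_SI = 1e-6 m, L_SI = 163e-6 m
Step 2: Calculate sqrt(E/rho).
sqrt(130e9 / 2330) = 7469.54 m/s
Step 3: Compute f0.
f0 = 0.162 * 1e-6 / (163e-6)^2 * 7469.54 = 45544.3 Hz = 45.54 kHz


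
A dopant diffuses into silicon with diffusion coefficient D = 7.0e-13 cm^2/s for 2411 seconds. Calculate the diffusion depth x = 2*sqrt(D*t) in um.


Step 1: Compute D*t = 7.0e-13 * 2411 = 1.6877e-09 cm^2
Step 2: sqrt(D*t) = 4.1082e-05 cm
Step 3: x = 2 * 4.1082e-05 cm = 8.2164e-05 cm
Step 4: Convert to um (1 cm = 1e4 um): x = 0.822 um


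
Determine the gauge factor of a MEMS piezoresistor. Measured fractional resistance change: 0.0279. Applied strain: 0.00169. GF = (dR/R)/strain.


Step 1: Identify values.
dR/R = 0.0279, strain = 0.00169
Step 2: GF = (dR/R) / strain = 0.0279 / 0.00169
GF = 16.5


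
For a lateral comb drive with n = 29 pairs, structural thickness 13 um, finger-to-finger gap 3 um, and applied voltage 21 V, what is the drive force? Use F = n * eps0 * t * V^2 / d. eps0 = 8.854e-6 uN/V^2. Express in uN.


Step 1: Parameters: n=29, eps0=8.854e-6 uN/V^2, t=13 um, V=21 V, d=3 um
Step 2: V^2 = 441
Step 3: F = 29 * 8.854e-6 * 13 * 441 / 3
F = 0.491 uN


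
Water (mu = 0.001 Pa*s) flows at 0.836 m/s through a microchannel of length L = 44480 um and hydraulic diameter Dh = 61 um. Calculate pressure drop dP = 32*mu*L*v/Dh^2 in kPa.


Step 1: Convert to SI: L = 44480e-6 m, Dh = 61e-6 m
Step 2: dP = 32 * 0.001 * 44480e-6 * 0.836 / (61e-6)^2
Step 3: dP = 319787.41 Pa
Step 4: Convert to kPa: dP = 319.79 kPa


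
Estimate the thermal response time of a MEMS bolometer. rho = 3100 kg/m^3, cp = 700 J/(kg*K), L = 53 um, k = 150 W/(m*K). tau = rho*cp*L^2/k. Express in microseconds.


Step 1: Convert L to m: L = 53e-6 m
Step 2: L^2 = (53e-6)^2 = 2.809e-09 m^2
Step 3: tau = 3100 * 700 * 2.809e-09 / 150 = 4.063687e-05 s
Step 4: Convert to microseconds (multiply by 1e6).
tau = 40.637 us


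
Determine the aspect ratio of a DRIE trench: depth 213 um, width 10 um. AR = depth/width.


Step 1: AR = depth / width
Step 2: AR = 213 / 10
AR = 21.3


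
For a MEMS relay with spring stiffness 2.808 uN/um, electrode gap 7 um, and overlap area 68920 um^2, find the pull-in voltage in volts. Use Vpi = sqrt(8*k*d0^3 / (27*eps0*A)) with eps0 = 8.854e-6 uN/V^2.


Step 1: Compute numerator: 8 * k * d0^3 = 8 * 2.808 * 7^3 = 7705.152
Step 2: Compute denominator: 27 * eps0 * A = 27 * 8.854e-6 * 68920 = 16.475877
Step 3: Vpi = sqrt(7705.152 / 16.475877)
Vpi = 21.63 V


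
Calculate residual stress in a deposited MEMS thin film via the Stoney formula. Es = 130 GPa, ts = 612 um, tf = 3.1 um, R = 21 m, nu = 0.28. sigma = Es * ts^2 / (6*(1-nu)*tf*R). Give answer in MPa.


Step 1: Compute numerator: Es * ts^2 = 130 * 612^2 = 48690720 (GPa*um^2)
Step 2: Compute denominator (R in um): 6*(1-nu)*tf*R = 6*0.72*3.1*21e6 = 281232000.0 (um^2)
Step 3: sigma (GPa) = 48690720 / 281232000.0 = 1.73134e-01 GPa
Step 4: Convert to MPa (x1000): sigma = 173.1 MPa


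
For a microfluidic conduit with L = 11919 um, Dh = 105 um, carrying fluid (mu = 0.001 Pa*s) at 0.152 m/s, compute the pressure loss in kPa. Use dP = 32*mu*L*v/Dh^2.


Step 1: Convert to SI: L = 11919e-6 m, Dh = 105e-6 m
Step 2: dP = 32 * 0.001 * 11919e-6 * 0.152 / (105e-6)^2
Step 3: dP = 5258.41 Pa
Step 4: Convert to kPa: dP = 5.26 kPa


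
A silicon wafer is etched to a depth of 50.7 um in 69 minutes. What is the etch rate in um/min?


Step 1: Etch rate = depth / time
Step 2: rate = 50.7 / 69
rate = 0.735 um/min


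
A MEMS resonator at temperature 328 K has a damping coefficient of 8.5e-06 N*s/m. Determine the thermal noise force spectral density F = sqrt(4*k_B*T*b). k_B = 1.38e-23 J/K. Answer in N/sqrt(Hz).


Step 1: Compute 4 * k_B * T * b
= 4 * 1.38e-23 * 328 * 8.5e-06
= 1.5390e-25 N^2/Hz
Step 2: F_noise = sqrt(1.5390e-25)
F_noise = 3.92e-13 N/sqrt(Hz)


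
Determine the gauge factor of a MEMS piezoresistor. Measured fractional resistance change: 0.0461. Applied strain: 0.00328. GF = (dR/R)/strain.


Step 1: Identify values.
dR/R = 0.0461, strain = 0.00328
Step 2: GF = (dR/R) / strain = 0.0461 / 0.00328
GF = 14.1


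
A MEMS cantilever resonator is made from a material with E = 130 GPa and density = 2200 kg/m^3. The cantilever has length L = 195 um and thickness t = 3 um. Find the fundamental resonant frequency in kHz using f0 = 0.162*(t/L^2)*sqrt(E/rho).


Step 1: Convert units to SI.
t_SI = 3e-6 m, L_SI = 195e-6 m
Step 2: Calculate sqrt(E/rho).
sqrt(130e9 / 2200) = 7687.06 m/s
Step 3: Compute f0.
f0 = 0.162 * 3e-6 / (195e-6)^2 * 7687.06 = 98248.8 Hz = 98.25 kHz


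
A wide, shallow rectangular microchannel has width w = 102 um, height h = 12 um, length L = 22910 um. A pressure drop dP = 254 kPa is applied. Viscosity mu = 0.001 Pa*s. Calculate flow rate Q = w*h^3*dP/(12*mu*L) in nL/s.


Step 1: Convert all dimensions to SI (meters).
w = 102e-6 m, h = 12e-6 m, L = 22910e-6 m, dP = 254e3 Pa
Step 2: Q = w * h^3 * dP / (12 * mu * L)
Q = 102e-6 * (12e-6)^3 * 254e3 / (12 * 0.001 * 22910e-6) = 1.6284382e-10 m^3/s
Step 3: Convert Q from m^3/s to nL/s (1 m^3 = 1e12 nL, so multiply by 1e12).
Q = 162.844 nL/s


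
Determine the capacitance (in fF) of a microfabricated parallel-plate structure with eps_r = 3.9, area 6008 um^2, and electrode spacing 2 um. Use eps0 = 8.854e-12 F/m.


Step 1: Convert area to m^2: A = 6008e-12 m^2
Step 2: Convert gap to m: d = 2e-6 m
Step 3: C = eps0 * eps_r * A / d
C = 8.854e-12 * 3.9 * 6008e-12 / 2e-6
Step 4: Convert to fF (multiply by 1e15).
C = 103.73 fF


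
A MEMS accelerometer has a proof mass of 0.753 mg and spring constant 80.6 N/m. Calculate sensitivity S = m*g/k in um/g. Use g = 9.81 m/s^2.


Step 1: Convert mass: m = 0.753 mg = 7.53e-07 kg
Step 2: S = m * g / k = 7.53e-07 * 9.81 / 80.6
Step 3: S = 9.16e-08 m/g
Step 4: Convert to um/g: S = 0.092 um/g


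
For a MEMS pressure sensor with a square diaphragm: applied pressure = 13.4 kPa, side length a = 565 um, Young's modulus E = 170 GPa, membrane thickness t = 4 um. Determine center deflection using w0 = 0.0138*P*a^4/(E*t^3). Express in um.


Step 1: Convert pressure to compatible units (E is in GPa, so P in GPa).
P = 13.4 kPa = 13.4e-6 GPa
Step 2: Compute numerator: 0.0138 * P * a^4.
a^4 = 565^4 = 101904600625
numerator = 0.0138 * 13.4e-6 * 101904600625 = 1.88442e+04
Step 3: Compute denominator: E * t^3 = 170 * 4^3 = 10880
Step 4: w0 = numerator / denominator = 1.88442e+04 / 10880 = 1.732 um


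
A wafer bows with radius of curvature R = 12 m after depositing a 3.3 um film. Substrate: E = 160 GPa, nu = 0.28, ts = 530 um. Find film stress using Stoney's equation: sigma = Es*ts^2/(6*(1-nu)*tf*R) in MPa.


Step 1: Compute numerator: Es * ts^2 = 160 * 530^2 = 44944000 (GPa*um^2)
Step 2: Compute denominator (R in um): 6*(1-nu)*tf*R = 6*0.72*3.3*12e6 = 171072000.0 (um^2)
Step 3: sigma (GPa) = 44944000 / 171072000.0 = 2.6272e-01 GPa
Step 4: Convert to MPa (x1000): sigma = 262.7 MPa


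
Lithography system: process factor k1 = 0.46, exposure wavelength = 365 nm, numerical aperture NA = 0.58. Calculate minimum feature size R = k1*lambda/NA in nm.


Step 1: Identify values: k1 = 0.46, lambda = 365 nm, NA = 0.58
Step 2: R = k1 * lambda / NA
R = 0.46 * 365 / 0.58
R = 289.5 nm


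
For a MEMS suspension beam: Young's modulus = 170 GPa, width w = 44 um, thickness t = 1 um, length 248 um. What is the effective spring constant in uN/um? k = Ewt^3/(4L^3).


Step 1: Convert E to consistent units (1 GPa = 1000 uN/um^2).
E = 170 GPa = 170000 uN/um^2
Step 2: Compute t^3 = 1^3 = 1
Step 3: Compute L^3 = 248^3 = 15252992
Step 4: k = 170000 * 44 * 1 / (4 * 15252992)
k = 0.1226 uN/um


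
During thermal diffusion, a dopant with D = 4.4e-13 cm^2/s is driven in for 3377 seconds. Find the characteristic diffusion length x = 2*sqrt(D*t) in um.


Step 1: Compute D*t = 4.4e-13 * 3377 = 1.48588e-09 cm^2
Step 2: sqrt(D*t) = 3.8547e-05 cm
Step 3: x = 2 * 3.8547e-05 cm = 7.7094e-05 cm
Step 4: Convert to um (1 cm = 1e4 um): x = 0.771 um


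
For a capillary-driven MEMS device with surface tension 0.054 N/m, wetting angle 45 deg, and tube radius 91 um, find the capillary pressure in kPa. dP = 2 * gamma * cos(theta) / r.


Step 1: cos(45 deg) = 0.7071
Step 2: Convert r to m: r = 91e-6 m
Step 3: dP = 2 * 0.054 * 0.7071 / 91e-6 = 839.2 Pa
Step 4: Convert Pa to kPa (divide by 1000).
dP = 0.84 kPa


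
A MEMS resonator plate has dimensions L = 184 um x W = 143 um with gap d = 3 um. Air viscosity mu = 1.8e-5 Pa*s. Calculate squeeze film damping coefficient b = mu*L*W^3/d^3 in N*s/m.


Step 1: Convert to SI.
L = 184e-6 m, W = 143e-6 m, d = 3e-6 m
Step 2: W^3 = (143e-6)^3 = 2.92e-12 m^3
Step 3: d^3 = (3e-6)^3 = 2.70e-17 m^3
Step 4: b = 1.8e-5 * 184e-6 * 2.92e-12 / 2.70e-17
b = 3.59e-04 N*s/m


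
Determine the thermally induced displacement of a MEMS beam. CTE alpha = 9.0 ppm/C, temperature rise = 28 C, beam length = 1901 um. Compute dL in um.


Step 1: Convert CTE: alpha = 9.0 ppm/C = 9.0e-6 /C
Step 2: dL = 9.0e-6 * 28 * 1901
dL = 0.4791 um


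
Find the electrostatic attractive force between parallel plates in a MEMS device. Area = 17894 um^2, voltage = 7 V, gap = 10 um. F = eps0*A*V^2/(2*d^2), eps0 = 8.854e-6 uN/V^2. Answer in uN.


Step 1: Identify parameters.
eps0 = 8.854e-6 uN/V^2, A = 17894 um^2, V = 7 V, d = 10 um
Step 2: Compute V^2 = 7^2 = 49
Step 3: Compute d^2 = 10^2 = 100
Step 4: F = 0.5 * 8.854e-6 * 17894 * 49 / 100
F = 0.039 uN


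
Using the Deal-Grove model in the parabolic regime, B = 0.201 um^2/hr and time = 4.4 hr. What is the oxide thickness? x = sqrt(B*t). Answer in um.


Step 1: Compute B*t = 0.201 * 4.4 = 0.8844
Step 2: x = sqrt(0.8844)
x = 0.94 um


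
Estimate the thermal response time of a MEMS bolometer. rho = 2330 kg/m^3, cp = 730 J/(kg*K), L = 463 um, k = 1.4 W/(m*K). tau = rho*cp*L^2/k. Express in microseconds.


Step 1: Convert L to m: L = 463e-6 m
Step 2: L^2 = (463e-6)^2 = 2.14369e-07 m^2
Step 3: tau = 2330 * 730 * 2.14369e-07 / 1.4 = 2.6044302293e-01 s
Step 4: Convert to microseconds (multiply by 1e6).
tau = 260443.023 us


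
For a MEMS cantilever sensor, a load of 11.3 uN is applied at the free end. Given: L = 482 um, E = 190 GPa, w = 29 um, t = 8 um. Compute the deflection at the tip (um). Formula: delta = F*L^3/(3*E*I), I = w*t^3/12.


Step 1: Calculate the second moment of area.
I = w * t^3 / 12 = 29 * 8^3 / 12 = 1237.3333 um^4
Step 2: Convert E to consistent units (1 GPa = 1000 uN/um^2).
E = 190 GPa = 190000 uN/um^2
Step 3: Calculate tip deflection.
delta = F * L^3 / (3 * E * I)
delta = 11.3 * 482^3 / (3 * 190000 * 1237.3333)
delta = 1.7941 um


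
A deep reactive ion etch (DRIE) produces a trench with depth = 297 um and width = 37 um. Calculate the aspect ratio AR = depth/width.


Step 1: AR = depth / width
Step 2: AR = 297 / 37
AR = 8.0


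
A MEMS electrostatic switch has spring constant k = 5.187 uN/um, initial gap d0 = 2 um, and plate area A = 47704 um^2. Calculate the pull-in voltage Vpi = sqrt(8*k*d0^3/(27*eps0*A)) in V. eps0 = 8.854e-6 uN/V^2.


Step 1: Compute numerator: 8 * k * d0^3 = 8 * 5.187 * 2^3 = 331.968
Step 2: Compute denominator: 27 * eps0 * A = 27 * 8.854e-6 * 47704 = 11.404023
Step 3: Vpi = sqrt(331.968 / 11.404023)
Vpi = 5.4 V


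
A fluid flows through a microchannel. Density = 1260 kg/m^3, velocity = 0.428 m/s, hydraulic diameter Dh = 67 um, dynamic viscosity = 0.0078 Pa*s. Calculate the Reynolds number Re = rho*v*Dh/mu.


Step 1: Convert Dh to meters: Dh = 67e-6 m
Step 2: Re = rho * v * Dh / mu
Re = 1260 * 0.428 * 67e-6 / 0.0078
Re = 4.632


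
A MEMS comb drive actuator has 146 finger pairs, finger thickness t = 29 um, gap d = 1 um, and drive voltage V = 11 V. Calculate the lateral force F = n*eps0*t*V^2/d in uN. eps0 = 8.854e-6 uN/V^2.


Step 1: Parameters: n=146, eps0=8.854e-6 uN/V^2, t=29 um, V=11 V, d=1 um
Step 2: V^2 = 121
Step 3: F = 146 * 8.854e-6 * 29 * 121 / 1
F = 4.536 uN


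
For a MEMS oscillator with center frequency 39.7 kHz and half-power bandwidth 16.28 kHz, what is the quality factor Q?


Step 1: Q = f0 / bandwidth
Step 2: Q = 39.7 / 16.28
Q = 2.4


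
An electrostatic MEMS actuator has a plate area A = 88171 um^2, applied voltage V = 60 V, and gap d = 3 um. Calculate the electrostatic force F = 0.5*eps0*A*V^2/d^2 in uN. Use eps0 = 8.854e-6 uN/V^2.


Step 1: Identify parameters.
eps0 = 8.854e-6 uN/V^2, A = 88171 um^2, V = 60 V, d = 3 um
Step 2: Compute V^2 = 60^2 = 3600
Step 3: Compute d^2 = 3^2 = 9
Step 4: F = 0.5 * 8.854e-6 * 88171 * 3600 / 9
F = 156.133 uN


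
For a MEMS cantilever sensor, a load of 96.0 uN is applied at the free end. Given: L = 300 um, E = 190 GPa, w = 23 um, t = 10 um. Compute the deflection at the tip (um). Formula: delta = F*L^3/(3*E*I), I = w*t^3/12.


Step 1: Calculate the second moment of area.
I = w * t^3 / 12 = 23 * 10^3 / 12 = 1916.6667 um^4
Step 2: Convert E to consistent units (1 GPa = 1000 uN/um^2).
E = 190 GPa = 190000 uN/um^2
Step 3: Calculate tip deflection.
delta = F * L^3 / (3 * E * I)
delta = 96.0 * 300^3 / (3 * 190000 * 1916.6667)
delta = 2.3725 um


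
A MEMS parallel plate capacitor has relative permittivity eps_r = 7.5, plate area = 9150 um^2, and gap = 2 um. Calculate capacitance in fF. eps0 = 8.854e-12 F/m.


Step 1: Convert area to m^2: A = 9150e-12 m^2
Step 2: Convert gap to m: d = 2e-6 m
Step 3: C = eps0 * eps_r * A / d
C = 8.854e-12 * 7.5 * 9150e-12 / 2e-6
Step 4: Convert to fF (multiply by 1e15).
C = 303.8 fF


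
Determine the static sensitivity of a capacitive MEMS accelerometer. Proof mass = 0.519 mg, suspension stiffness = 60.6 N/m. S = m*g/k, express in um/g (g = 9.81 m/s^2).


Step 1: Convert mass: m = 0.519 mg = 5.19e-07 kg
Step 2: S = m * g / k = 5.19e-07 * 9.81 / 60.6
Step 3: S = 8.40e-08 m/g
Step 4: Convert to um/g: S = 0.084 um/g


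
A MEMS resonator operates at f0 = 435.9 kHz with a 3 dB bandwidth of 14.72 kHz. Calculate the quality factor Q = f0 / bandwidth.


Step 1: Q = f0 / bandwidth
Step 2: Q = 435.9 / 14.72
Q = 29.6


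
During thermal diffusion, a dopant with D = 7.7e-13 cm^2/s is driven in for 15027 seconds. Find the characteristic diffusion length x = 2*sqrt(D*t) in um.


Step 1: Compute D*t = 7.7e-13 * 15027 = 1.157079e-08 cm^2
Step 2: sqrt(D*t) = 1.07568e-04 cm
Step 3: x = 2 * 1.07568e-04 cm = 2.15136e-04 cm
Step 4: Convert to um (1 cm = 1e4 um): x = 2.151 um


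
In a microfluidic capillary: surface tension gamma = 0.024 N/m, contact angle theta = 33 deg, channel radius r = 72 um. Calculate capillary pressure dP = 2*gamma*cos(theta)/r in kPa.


Step 1: cos(33 deg) = 0.8387
Step 2: Convert r to m: r = 72e-6 m
Step 3: dP = 2 * 0.024 * 0.8387 / 72e-6 = 559.1 Pa
Step 4: Convert Pa to kPa (divide by 1000).
dP = 0.56 kPa


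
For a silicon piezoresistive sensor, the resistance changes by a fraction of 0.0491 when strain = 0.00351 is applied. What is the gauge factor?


Step 1: Identify values.
dR/R = 0.0491, strain = 0.00351
Step 2: GF = (dR/R) / strain = 0.0491 / 0.00351
GF = 14.0


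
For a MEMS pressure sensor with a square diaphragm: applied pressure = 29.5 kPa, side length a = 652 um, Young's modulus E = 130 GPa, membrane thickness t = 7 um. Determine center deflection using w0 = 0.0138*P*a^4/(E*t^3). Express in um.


Step 1: Convert pressure to compatible units (E is in GPa, so P in GPa).
P = 29.5 kPa = 29.5e-6 GPa
Step 2: Compute numerator: 0.0138 * P * a^4.
a^4 = 652^4 = 180713410816
numerator = 0.0138 * 29.5e-6 * 180713410816 = 7.356843e+04
Step 3: Compute denominator: E * t^3 = 130 * 7^3 = 44590
Step 4: w0 = numerator / denominator = 7.356843e+04 / 44590 = 1.6499 um


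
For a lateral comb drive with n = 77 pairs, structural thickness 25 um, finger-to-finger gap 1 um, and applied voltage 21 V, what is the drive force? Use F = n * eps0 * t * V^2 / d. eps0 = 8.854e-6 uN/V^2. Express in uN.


Step 1: Parameters: n=77, eps0=8.854e-6 uN/V^2, t=25 um, V=21 V, d=1 um
Step 2: V^2 = 441
Step 3: F = 77 * 8.854e-6 * 25 * 441 / 1
F = 7.516 uN


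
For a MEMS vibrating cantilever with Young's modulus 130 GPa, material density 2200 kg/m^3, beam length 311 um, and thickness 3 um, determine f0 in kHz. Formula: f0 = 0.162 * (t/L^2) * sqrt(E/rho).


Step 1: Convert units to SI.
t_SI = 3e-6 m, L_SI = 311e-6 m
Step 2: Calculate sqrt(E/rho).
sqrt(130e9 / 2200) = 7687.06 m/s
Step 3: Compute f0.
f0 = 0.162 * 3e-6 / (311e-6)^2 * 7687.06 = 38625.6 Hz = 38.63 kHz


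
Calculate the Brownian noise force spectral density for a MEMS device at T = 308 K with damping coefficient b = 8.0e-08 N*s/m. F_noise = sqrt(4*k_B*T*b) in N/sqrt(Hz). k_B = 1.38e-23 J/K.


Step 1: Compute 4 * k_B * T * b
= 4 * 1.38e-23 * 308 * 8.0e-08
= 1.3601e-27 N^2/Hz
Step 2: F_noise = sqrt(1.3601e-27)
F_noise = 3.69e-14 N/sqrt(Hz)


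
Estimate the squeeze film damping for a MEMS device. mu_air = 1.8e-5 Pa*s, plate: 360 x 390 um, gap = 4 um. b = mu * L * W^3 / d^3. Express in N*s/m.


Step 1: Convert to SI.
L = 360e-6 m, W = 390e-6 m, d = 4e-6 m
Step 2: W^3 = (390e-6)^3 = 5.93e-11 m^3
Step 3: d^3 = (4e-6)^3 = 6.40e-17 m^3
Step 4: b = 1.8e-5 * 360e-6 * 5.93e-11 / 6.40e-17
b = 6.01e-03 N*s/m
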